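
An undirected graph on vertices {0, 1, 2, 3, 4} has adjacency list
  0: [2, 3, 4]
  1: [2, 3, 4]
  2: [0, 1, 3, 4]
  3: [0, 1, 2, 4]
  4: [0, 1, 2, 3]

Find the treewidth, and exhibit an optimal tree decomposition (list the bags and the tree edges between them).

Treewidth 3.
One such decomposition:
Bags: B1 = {1, 2, 3, 4}  B2 = {0, 2, 3, 4}
Tree: B1–B2

The largest bag has 4 vertices, giving width 3; this decomposition certifies tw(G) ≤ 3. For the lower bound, the 4 vertices {0, 2, 3, 4} are pairwise adjacent, and any tree decomposition puts a clique entirely inside one bag — forcing width ≥ 3. Combining the bounds, tw(G) = 3.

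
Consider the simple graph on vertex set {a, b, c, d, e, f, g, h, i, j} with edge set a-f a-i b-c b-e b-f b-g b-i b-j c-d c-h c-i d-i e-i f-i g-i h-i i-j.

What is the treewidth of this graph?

2

A width-2 tree decomposition is:
Bags: B1 = {b, c, i}  B2 = {b, f, i}  B3 = {c, d, i}  B4 = {b, g, i}  B5 = {a, f, i}  B6 = {b, i, j}  B7 = {c, h, i}  B8 = {b, e, i}
Tree: B1–B2, B1–B3, B1–B4, B2–B5, B2–B6, B1–B7, B4–B8
Every bag has size at most 3, so the width is 3 − 1 = 2 and tw(G) ≤ 2. Conversely, {c, d, i} is a clique of size 3, and the vertices of any clique must share a bag in every tree decomposition; so some bag has ≥ 3 vertices and tw(G) ≥ 2. Therefore the treewidth is 2.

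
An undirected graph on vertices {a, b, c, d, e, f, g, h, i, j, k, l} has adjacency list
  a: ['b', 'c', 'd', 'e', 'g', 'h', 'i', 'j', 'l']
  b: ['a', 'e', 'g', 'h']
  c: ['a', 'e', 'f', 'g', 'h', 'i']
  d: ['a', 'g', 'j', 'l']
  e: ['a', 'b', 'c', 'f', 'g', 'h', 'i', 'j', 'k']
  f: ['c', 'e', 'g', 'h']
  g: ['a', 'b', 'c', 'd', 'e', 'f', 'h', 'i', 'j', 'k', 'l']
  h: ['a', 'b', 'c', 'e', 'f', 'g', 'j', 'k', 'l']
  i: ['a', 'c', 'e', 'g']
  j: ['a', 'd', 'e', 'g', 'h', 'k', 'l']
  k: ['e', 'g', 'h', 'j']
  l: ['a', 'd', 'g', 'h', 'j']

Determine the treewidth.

4

A width-4 tree decomposition is:
Bags: B1 = {a, e, g, h, j}  B2 = {a, g, h, j, l}  B3 = {a, c, e, g, h}  B4 = {a, c, e, g, i}  B5 = {c, e, f, g, h}  B6 = {a, d, g, j, l}  B7 = {a, b, e, g, h}  B8 = {e, g, h, j, k}
Tree: B1–B2, B1–B3, B3–B4, B3–B5, B2–B6, B1–B7, B1–B8
Each bag holds 5 vertices, so the decomposition has width 4, which upper-bounds the treewidth. For the lower bound, the 5 vertices {a, d, g, j, l} are pairwise adjacent, and any tree decomposition puts a clique entirely inside one bag — forcing width ≥ 4. The upper and lower bounds meet at 4, so that is the treewidth.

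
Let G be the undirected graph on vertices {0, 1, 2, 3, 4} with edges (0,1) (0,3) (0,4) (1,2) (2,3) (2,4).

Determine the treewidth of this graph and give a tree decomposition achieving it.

The largest bag has 3 vertices, giving width 2; this decomposition certifies tw(G) ≤ 2. For the lower bound, G contains the cycle 3–2–4–0–3, so G is not a forest; only forests have treewidth ≤ 1, hence tw(G) ≥ 2. Hence tw(G) = 2 exactly.

Treewidth 2.
One optimal decomposition is:
Bags: B1 = {0, 2, 3}  B2 = {0, 2, 4}  B3 = {0, 1, 2}
Tree: B1–B2, B2–B3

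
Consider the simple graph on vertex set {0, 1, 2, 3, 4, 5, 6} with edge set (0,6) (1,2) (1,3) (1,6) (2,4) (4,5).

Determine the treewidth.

A width-1 tree decomposition is:
Bags: B1 = {2, 4}  B2 = {1, 2}  B3 = {1, 3}  B4 = {4, 5}  B5 = {1, 6}  B6 = {0, 6}
Tree: B1–B2, B2–B3, B1–B4, B2–B5, B5–B6
The largest bag has 2 vertices, giving width 1; this decomposition certifies tw(G) ≤ 1. Any graph with an edge has treewidth ≥ 1, and G has the edge 2–4. The upper and lower bounds meet at 1, so that is the treewidth.

1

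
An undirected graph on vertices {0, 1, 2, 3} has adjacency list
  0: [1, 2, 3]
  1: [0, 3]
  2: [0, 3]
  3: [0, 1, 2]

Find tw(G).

A width-2 tree decomposition is:
Bags: B1 = {0, 2, 3}  B2 = {0, 1, 3}
Tree: B1–B2
The largest bag has 3 vertices, giving width 2; this decomposition certifies tw(G) ≤ 2. For the lower bound, the 3 vertices {0, 1, 3} are pairwise adjacent, and any tree decomposition puts a clique entirely inside one bag — forcing width ≥ 2. The upper and lower bounds meet at 2, so that is the treewidth.

2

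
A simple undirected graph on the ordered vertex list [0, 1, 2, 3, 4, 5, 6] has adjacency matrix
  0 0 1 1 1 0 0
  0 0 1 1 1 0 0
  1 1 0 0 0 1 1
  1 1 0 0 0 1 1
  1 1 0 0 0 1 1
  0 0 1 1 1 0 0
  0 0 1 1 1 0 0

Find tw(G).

A width-3 tree decomposition is:
Bags: B1 = {0, 2, 3, 4}  B2 = {2, 3, 4, 6}  B3 = {1, 2, 3, 4}  B4 = {2, 3, 4, 5}
Tree: B1–B2, B2–B3, B3–B4
Each bag holds 4 vertices, so the decomposition has width 3, which upper-bounds the treewidth. For the lower bound: the 4 vertex sets {0,3}, {2,6}, {4}, {1} are disjoint, each induces a connected subgraph, and every pair is joined by at least one edge of G. Contracting each set to a single vertex therefore yields K_{4} as a minor, and since treewidth is minor-monotone, tw(G) ≥ tw(K_{4}) = 3. Therefore the treewidth is 3.

3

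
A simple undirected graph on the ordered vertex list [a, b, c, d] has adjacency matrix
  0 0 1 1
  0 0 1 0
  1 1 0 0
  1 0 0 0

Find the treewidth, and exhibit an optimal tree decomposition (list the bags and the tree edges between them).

Each bag holds 2 vertices, so the decomposition has width 1, which upper-bounds the treewidth. Since G has at least one edge (e.g. a–c), it is not an edgeless graph, so tw(G) ≥ 1. Hence tw(G) = 1 exactly.

Treewidth 1.
Bags: B1 = {a, c}  B2 = {a, d}  B3 = {b, c}
Tree: B1–B2, B1–B3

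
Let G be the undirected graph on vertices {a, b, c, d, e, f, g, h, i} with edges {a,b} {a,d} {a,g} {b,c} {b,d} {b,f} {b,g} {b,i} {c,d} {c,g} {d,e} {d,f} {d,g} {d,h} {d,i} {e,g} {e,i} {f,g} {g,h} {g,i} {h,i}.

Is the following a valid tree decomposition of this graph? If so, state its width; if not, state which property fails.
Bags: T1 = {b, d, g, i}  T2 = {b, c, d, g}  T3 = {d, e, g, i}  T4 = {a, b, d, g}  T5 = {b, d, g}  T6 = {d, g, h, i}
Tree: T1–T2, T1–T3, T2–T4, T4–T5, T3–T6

No — vertex f appears in no bag.

A tree decomposition must satisfy three properties: every vertex lies in some bag; for every edge, both endpoints lie together in some bag; and for every vertex, the bags containing it form a connected subtree. Here vertex f appears in no bag, so the decomposition is invalid.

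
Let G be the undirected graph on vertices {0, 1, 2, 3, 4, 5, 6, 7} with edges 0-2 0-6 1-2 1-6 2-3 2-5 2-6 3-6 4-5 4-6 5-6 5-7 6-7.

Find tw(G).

2

A width-2 tree decomposition is:
Bags: B1 = {2, 5, 6}  B2 = {4, 5, 6}  B3 = {5, 6, 7}  B4 = {0, 2, 6}  B5 = {2, 3, 6}  B6 = {1, 2, 6}
Tree: B1–B2, B1–B3, B1–B4, B1–B5, B1–B6
Each bag holds 3 vertices, so the decomposition has width 2, which upper-bounds the treewidth. For the lower bound, the 3 vertices {0, 2, 6} are pairwise adjacent, and any tree decomposition puts a clique entirely inside one bag — forcing width ≥ 2. Therefore the treewidth is 2.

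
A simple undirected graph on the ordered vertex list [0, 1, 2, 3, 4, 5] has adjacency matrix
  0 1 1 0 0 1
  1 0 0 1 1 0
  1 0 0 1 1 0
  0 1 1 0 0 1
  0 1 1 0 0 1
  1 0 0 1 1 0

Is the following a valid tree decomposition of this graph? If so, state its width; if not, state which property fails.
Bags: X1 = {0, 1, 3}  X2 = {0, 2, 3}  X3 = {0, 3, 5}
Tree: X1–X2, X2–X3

A tree decomposition must satisfy three properties: every vertex lies in some bag; for every edge, both endpoints lie together in some bag; and for every vertex, the bags containing it form a connected subtree. Here vertex 4 appears in no bag, so the decomposition is invalid.

No — vertex 4 appears in no bag.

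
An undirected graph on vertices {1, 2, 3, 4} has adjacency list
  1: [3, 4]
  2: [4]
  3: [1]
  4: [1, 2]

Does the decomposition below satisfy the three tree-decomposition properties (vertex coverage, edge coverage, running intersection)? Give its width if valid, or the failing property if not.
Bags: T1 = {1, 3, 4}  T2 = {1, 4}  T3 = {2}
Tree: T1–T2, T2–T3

No — edge (4,2) lies in no bag.

A tree decomposition must satisfy three properties: every vertex lies in some bag; for every edge, both endpoints lie together in some bag; and for every vertex, the bags containing it form a connected subtree. Here edge (4,2) lies in no bag, so the decomposition is invalid.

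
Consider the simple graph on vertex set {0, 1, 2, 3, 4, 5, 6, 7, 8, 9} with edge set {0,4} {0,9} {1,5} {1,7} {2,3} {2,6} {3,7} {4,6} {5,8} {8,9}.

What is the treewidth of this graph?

2

A width-2 tree decomposition is:
Bags: B1 = {5, 8, 9}  B2 = {1, 5, 9}  B3 = {1, 7, 9}  B4 = {3, 7, 9}  B5 = {2, 3, 9}  B6 = {2, 6, 9}  B7 = {4, 6, 9}  B8 = {0, 4, 9}
Tree: B1–B2, B2–B3, B3–B4, B4–B5, B5–B6, B6–B7, B7–B8
Every bag has size at most 3, so the width is 3 − 1 = 2 and tw(G) ≤ 2. For the lower bound, G contains the cycle 9–8–5–1–7–3–2–6–4–0–9, so G is not a forest; only forests have treewidth ≤ 1, hence tw(G) ≥ 2. The upper and lower bounds meet at 2, so that is the treewidth.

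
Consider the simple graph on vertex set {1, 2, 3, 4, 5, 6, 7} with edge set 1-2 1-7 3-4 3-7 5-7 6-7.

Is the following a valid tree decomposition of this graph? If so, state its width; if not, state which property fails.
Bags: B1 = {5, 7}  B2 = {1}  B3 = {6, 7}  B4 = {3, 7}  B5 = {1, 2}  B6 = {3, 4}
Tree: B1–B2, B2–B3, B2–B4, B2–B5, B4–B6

No — edge (7,1) lies in no bag.

A tree decomposition must satisfy three properties: every vertex lies in some bag; for every edge, both endpoints lie together in some bag; and for every vertex, the bags containing it form a connected subtree. Here edge (7,1) lies in no bag, so the decomposition is invalid.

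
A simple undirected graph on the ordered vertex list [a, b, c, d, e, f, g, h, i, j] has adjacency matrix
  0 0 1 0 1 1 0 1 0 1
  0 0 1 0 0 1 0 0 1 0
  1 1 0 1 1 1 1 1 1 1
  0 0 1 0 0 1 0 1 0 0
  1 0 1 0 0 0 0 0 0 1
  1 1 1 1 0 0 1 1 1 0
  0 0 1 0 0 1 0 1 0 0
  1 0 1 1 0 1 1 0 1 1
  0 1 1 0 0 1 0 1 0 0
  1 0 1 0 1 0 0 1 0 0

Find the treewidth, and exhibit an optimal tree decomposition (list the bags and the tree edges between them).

Every bag has size at most 4, so the width is 4 − 1 = 3 and tw(G) ≤ 3. For the lower bound, the 4 vertices {a, c, e, j} are pairwise adjacent, and any tree decomposition puts a clique entirely inside one bag — forcing width ≥ 3. Hence tw(G) = 3 exactly.

Treewidth 3.
One optimal decomposition is:
Bags: B1 = {a, c, f, h}  B2 = {a, c, h, j}  B3 = {c, f, h, i}  B4 = {b, c, f, i}  B5 = {c, d, f, h}  B6 = {a, c, e, j}  B7 = {c, f, g, h}
Tree: B1–B2, B1–B3, B3–B4, B3–B5, B2–B6, B1–B7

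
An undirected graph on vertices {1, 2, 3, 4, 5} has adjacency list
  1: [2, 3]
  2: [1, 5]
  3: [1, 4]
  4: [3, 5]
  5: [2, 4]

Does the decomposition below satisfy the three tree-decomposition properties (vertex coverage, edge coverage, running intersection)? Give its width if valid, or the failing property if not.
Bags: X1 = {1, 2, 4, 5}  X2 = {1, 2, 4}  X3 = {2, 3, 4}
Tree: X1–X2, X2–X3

No — edge (1,3) lies in no bag.

A tree decomposition must satisfy three properties: every vertex lies in some bag; for every edge, both endpoints lie together in some bag; and for every vertex, the bags containing it form a connected subtree. Here edge (1,3) lies in no bag, so the decomposition is invalid.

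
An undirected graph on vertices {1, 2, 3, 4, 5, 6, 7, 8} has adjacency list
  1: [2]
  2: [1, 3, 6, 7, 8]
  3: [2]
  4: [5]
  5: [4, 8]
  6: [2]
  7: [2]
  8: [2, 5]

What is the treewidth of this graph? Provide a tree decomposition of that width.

The largest bag has 2 vertices, giving width 1; this decomposition certifies tw(G) ≤ 1. Since G has at least one edge (e.g. 5–8), it is not an edgeless graph, so tw(G) ≥ 1. Combining the bounds, tw(G) = 1.

Treewidth 1.
Bags: B1 = {5, 8}  B2 = {2, 8}  B3 = {4, 5}  B4 = {2, 6}  B5 = {1, 2}  B6 = {2, 7}  B7 = {2, 3}
Tree: B1–B2, B1–B3, B2–B4, B2–B5, B4–B6, B2–B7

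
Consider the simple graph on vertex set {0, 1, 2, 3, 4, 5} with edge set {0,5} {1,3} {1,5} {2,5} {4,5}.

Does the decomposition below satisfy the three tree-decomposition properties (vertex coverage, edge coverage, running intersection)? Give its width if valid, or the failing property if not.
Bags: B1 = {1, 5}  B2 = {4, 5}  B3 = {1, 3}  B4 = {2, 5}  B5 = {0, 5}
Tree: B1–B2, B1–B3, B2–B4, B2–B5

Every vertex of G appears in some bag (union = {0, 1, 2, 3, 4, 5}); every edge is covered by a bag; and for each vertex v the set of bags containing v is connected in the bag tree. The decomposition is therefore valid. The largest bag has 2 vertices, so the width is 1.

Yes; width 1.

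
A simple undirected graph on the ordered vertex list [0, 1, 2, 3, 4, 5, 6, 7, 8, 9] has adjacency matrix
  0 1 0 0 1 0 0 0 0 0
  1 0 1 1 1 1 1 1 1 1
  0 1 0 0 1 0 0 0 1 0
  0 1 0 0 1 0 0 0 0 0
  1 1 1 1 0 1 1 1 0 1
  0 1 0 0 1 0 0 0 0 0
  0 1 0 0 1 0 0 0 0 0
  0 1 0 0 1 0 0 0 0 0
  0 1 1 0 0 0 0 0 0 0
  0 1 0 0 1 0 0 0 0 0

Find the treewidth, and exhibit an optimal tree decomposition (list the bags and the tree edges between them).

Every bag has size at most 3, so the width is 3 − 1 = 2 and tw(G) ≤ 2. Conversely, {1, 2, 8} is a clique of size 3, and the vertices of any clique must share a bag in every tree decomposition; so some bag has ≥ 3 vertices and tw(G) ≥ 2. Combining the bounds, tw(G) = 2.

Treewidth 2.
One such decomposition:
Bags: B1 = {1, 4, 7}  B2 = {1, 4, 6}  B3 = {1, 3, 4}  B4 = {0, 1, 4}  B5 = {1, 4, 9}  B6 = {1, 2, 4}  B7 = {1, 4, 5}  B8 = {1, 2, 8}
Tree: B1–B2, B2–B3, B3–B4, B3–B5, B2–B6, B1–B7, B6–B8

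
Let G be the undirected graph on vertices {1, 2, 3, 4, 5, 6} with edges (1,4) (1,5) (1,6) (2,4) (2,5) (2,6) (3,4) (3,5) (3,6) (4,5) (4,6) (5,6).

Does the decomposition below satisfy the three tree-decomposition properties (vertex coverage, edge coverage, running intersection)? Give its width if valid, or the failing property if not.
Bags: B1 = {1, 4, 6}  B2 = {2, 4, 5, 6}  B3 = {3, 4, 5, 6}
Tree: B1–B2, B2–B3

No — edge (5,1) lies in no bag.

A tree decomposition must satisfy three properties: every vertex lies in some bag; for every edge, both endpoints lie together in some bag; and for every vertex, the bags containing it form a connected subtree. Here edge (5,1) lies in no bag, so the decomposition is invalid.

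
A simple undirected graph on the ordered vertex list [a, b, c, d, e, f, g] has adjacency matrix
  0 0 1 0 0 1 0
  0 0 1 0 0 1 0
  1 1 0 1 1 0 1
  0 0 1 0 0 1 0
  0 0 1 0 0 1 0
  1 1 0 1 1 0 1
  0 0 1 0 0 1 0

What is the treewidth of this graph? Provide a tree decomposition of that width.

Treewidth 2.
Bags: B1 = {b, c, f}  B2 = {c, f, g}  B3 = {a, c, f}  B4 = {c, e, f}  B5 = {c, d, f}
Tree: B1–B2, B2–B3, B3–B4, B4–B5

Every bag has size at most 3, so the width is 3 − 1 = 2 and tw(G) ≤ 2. For the lower bound, G contains the cycle c–b–f–g–c, so G is not a forest; only forests have treewidth ≤ 1, hence tw(G) ≥ 2. Therefore the treewidth is 2.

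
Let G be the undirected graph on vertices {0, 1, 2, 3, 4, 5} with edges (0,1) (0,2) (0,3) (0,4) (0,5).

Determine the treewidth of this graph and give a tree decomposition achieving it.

The largest bag has 2 vertices, giving width 1; this decomposition certifies tw(G) ≤ 1. Any graph with an edge has treewidth ≥ 1, and G has the edge 4–0. The upper and lower bounds meet at 1, so that is the treewidth.

Treewidth 1.
One optimal decomposition is:
Bags: B1 = {0, 4}  B2 = {0, 3}  B3 = {0, 5}  B4 = {0, 1}  B5 = {0, 2}
Tree: B1–B2, B2–B3, B1–B4, B4–B5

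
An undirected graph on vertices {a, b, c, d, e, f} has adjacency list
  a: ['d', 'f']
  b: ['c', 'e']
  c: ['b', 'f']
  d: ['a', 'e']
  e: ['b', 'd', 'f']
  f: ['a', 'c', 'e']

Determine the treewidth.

2

A width-2 tree decomposition is:
Bags: B1 = {a, d, f}  B2 = {d, e, f}  B3 = {c, e, f}  B4 = {b, c, e}
Tree: B1–B2, B2–B3, B3–B4
The largest bag has 3 vertices, giving width 2; this decomposition certifies tw(G) ≤ 2. For the lower bound, G contains the cycle a–d–e–f–a, so G is not a forest; only forests have treewidth ≤ 1, hence tw(G) ≥ 2. Hence tw(G) = 2 exactly.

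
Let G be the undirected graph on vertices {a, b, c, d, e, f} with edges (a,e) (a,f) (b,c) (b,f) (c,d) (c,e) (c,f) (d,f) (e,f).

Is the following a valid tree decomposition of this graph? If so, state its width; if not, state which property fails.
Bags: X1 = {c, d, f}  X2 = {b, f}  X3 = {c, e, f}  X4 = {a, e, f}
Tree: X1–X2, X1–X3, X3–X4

No — edge (c,b) lies in no bag.

A tree decomposition must satisfy three properties: every vertex lies in some bag; for every edge, both endpoints lie together in some bag; and for every vertex, the bags containing it form a connected subtree. Here edge (c,b) lies in no bag, so the decomposition is invalid.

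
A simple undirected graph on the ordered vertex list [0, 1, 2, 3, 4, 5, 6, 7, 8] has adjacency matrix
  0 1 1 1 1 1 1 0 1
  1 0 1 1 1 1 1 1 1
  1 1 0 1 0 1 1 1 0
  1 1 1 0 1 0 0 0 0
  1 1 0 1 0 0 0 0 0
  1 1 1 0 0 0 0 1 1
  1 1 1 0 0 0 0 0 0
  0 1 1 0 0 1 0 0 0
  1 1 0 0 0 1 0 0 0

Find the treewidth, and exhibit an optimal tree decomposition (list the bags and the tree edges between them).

Each bag holds 4 vertices, so the decomposition has width 3, which upper-bounds the treewidth. On the other hand G contains the 4-clique {0, 1, 5, 8}. A clique must lie in a single bag of any decomposition, so no decomposition can have width below 3. Combining the bounds, tw(G) = 3.

Treewidth 3.
One optimal decomposition is:
Bags: B1 = {0, 1, 2, 6}  B2 = {0, 1, 2, 5}  B3 = {0, 1, 5, 8}  B4 = {0, 1, 2, 3}  B5 = {0, 1, 3, 4}  B6 = {1, 2, 5, 7}
Tree: B1–B2, B2–B3, B2–B4, B4–B5, B2–B6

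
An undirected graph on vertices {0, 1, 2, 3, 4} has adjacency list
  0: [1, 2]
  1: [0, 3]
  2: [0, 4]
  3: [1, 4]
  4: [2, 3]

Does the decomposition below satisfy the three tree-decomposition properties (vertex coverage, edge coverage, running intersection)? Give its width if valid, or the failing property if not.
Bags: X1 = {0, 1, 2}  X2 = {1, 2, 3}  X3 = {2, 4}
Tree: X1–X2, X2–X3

No — edge (3,4) lies in no bag.

A tree decomposition must satisfy three properties: every vertex lies in some bag; for every edge, both endpoints lie together in some bag; and for every vertex, the bags containing it form a connected subtree. Here edge (3,4) lies in no bag, so the decomposition is invalid.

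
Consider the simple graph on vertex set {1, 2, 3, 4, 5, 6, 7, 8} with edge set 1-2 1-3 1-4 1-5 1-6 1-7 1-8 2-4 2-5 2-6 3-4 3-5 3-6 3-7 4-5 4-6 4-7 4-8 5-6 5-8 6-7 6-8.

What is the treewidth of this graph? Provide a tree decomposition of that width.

The largest bag has 5 vertices, giving width 4; this decomposition certifies tw(G) ≤ 4. For the lower bound, the 5 vertices {1, 4, 5, 6, 8} are pairwise adjacent, and any tree decomposition puts a clique entirely inside one bag — forcing width ≥ 4. Hence tw(G) = 4 exactly.

Treewidth 4.
One such decomposition:
Bags: B1 = {1, 3, 4, 5, 6}  B2 = {1, 3, 4, 6, 7}  B3 = {1, 4, 5, 6, 8}  B4 = {1, 2, 4, 5, 6}
Tree: B1–B2, B1–B3, B3–B4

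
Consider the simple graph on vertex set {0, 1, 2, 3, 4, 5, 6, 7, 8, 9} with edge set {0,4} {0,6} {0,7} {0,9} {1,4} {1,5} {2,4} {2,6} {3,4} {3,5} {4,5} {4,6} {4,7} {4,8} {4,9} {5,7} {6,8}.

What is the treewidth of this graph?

2

A width-2 tree decomposition is:
Bags: B1 = {0, 4, 9}  B2 = {0, 4, 7}  B3 = {4, 5, 7}  B4 = {0, 4, 6}  B5 = {2, 4, 6}  B6 = {3, 4, 5}  B7 = {1, 4, 5}  B8 = {4, 6, 8}
Tree: B1–B2, B2–B3, B1–B4, B4–B5, B3–B6, B6–B7, B5–B8
Every bag has size at most 3, so the width is 3 − 1 = 2 and tw(G) ≤ 2. For the lower bound, the 3 vertices {0, 4, 9} are pairwise adjacent, and any tree decomposition puts a clique entirely inside one bag — forcing width ≥ 2. Hence tw(G) = 2 exactly.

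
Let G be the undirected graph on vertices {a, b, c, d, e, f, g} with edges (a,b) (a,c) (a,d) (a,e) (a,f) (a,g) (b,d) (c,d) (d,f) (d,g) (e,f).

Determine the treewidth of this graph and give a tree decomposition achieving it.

Treewidth 2.
One such decomposition:
Bags: B1 = {a, e, f}  B2 = {a, d, f}  B3 = {a, b, d}  B4 = {a, d, g}  B5 = {a, c, d}
Tree: B1–B2, B2–B3, B2–B4, B3–B5

Each bag holds 3 vertices, so the decomposition has width 2, which upper-bounds the treewidth. Conversely, {a, d, g} is a clique of size 3, and the vertices of any clique must share a bag in every tree decomposition; so some bag has ≥ 3 vertices and tw(G) ≥ 2. Therefore the treewidth is 2.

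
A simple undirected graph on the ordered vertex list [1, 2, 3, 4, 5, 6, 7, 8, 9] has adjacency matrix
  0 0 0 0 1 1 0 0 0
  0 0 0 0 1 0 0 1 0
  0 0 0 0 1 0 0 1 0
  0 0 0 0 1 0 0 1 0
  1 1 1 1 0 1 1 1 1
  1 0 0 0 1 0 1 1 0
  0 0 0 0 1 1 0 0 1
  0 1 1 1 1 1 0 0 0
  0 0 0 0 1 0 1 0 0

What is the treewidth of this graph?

A width-2 tree decomposition is:
Bags: B1 = {5, 6, 8}  B2 = {5, 6, 7}  B3 = {4, 5, 8}  B4 = {1, 5, 6}  B5 = {5, 7, 9}  B6 = {3, 5, 8}  B7 = {2, 5, 8}
Tree: B1–B2, B1–B3, B1–B4, B2–B5, B1–B6, B3–B7
The largest bag has 3 vertices, giving width 2; this decomposition certifies tw(G) ≤ 2. Conversely, {2, 5, 8} is a clique of size 3, and the vertices of any clique must share a bag in every tree decomposition; so some bag has ≥ 3 vertices and tw(G) ≥ 2. The upper and lower bounds meet at 2, so that is the treewidth.

2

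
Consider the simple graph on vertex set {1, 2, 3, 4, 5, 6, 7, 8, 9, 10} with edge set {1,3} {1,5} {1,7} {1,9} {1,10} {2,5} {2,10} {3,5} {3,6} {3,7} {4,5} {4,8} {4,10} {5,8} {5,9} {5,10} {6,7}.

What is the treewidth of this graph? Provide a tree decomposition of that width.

Every bag has size at most 3, so the width is 3 − 1 = 2 and tw(G) ≤ 2. On the other hand G contains the 3-clique {4, 5, 8}. A clique must lie in a single bag of any decomposition, so no decomposition can have width below 2. Therefore the treewidth is 2.

Treewidth 2.
Bags: B1 = {1, 3, 5}  B2 = {1, 3, 7}  B3 = {3, 6, 7}  B4 = {1, 5, 10}  B5 = {2, 5, 10}  B6 = {1, 5, 9}  B7 = {4, 5, 10}  B8 = {4, 5, 8}
Tree: B1–B2, B2–B3, B1–B4, B4–B5, B4–B6, B5–B7, B7–B8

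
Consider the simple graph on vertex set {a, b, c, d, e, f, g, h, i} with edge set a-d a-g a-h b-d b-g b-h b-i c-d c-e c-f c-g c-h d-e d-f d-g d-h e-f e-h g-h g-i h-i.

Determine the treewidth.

A width-3 tree decomposition is:
Bags: B1 = {c, d, g, h}  B2 = {c, d, e, h}  B3 = {a, d, g, h}  B4 = {b, d, g, h}  B5 = {c, d, e, f}  B6 = {b, g, h, i}
Tree: B1–B2, B1–B3, B1–B4, B2–B5, B4–B6
The largest bag has 4 vertices, giving width 3; this decomposition certifies tw(G) ≤ 3. For the lower bound, the 4 vertices {c, d, g, h} are pairwise adjacent, and any tree decomposition puts a clique entirely inside one bag — forcing width ≥ 3. Combining the bounds, tw(G) = 3.

3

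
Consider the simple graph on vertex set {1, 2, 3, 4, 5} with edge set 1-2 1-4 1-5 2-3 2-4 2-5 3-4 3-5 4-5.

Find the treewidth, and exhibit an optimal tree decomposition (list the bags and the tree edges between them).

Treewidth 3.
One optimal decomposition is:
Bags: B1 = {1, 2, 4, 5}  B2 = {2, 3, 4, 5}
Tree: B1–B2

Every bag has size at most 4, so the width is 4 − 1 = 3 and tw(G) ≤ 3. Conversely, {1, 2, 4, 5} is a clique of size 4, and the vertices of any clique must share a bag in every tree decomposition; so some bag has ≥ 4 vertices and tw(G) ≥ 3. Combining the bounds, tw(G) = 3.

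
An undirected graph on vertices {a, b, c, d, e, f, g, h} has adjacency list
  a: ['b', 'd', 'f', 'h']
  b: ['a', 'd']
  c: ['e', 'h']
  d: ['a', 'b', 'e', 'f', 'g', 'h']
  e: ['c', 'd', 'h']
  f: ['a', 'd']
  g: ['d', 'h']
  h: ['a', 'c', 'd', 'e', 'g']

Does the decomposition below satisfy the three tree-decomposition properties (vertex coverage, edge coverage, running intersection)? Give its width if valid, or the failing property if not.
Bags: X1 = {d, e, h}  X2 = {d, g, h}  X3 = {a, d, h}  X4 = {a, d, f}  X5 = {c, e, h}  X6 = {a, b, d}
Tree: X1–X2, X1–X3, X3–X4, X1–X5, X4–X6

Yes; width 2.

Vertex coverage: the bags together contain {a, b, c, d, e, f, g, h}, the full vertex set. Edge coverage: each edge of G has both endpoints in at least one bag. Running intersection: for every vertex, the bags containing it form a connected subtree. All three properties hold, so this is a valid tree decomposition of width max|bag| − 1 = 2, and hence tw(G) ≤ 2.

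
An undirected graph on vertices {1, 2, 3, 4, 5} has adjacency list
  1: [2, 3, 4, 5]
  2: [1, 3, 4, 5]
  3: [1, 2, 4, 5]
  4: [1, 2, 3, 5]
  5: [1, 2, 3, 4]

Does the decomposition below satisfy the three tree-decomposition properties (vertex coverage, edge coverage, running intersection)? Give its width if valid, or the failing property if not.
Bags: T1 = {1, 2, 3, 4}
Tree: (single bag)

A tree decomposition must satisfy three properties: every vertex lies in some bag; for every edge, both endpoints lie together in some bag; and for every vertex, the bags containing it form a connected subtree. Here vertex 5 appears in no bag, so the decomposition is invalid.

No — vertex 5 appears in no bag.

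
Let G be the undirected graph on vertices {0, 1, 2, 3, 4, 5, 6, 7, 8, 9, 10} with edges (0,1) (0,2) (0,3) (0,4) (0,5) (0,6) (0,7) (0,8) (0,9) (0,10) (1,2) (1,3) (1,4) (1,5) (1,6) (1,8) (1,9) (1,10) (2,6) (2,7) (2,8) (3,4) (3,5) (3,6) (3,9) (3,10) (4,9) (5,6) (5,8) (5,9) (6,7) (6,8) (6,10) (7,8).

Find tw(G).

A width-4 tree decomposition is:
Bags: B1 = {0, 1, 5, 6, 8}  B2 = {0, 1, 3, 5, 6}  B3 = {0, 1, 3, 6, 10}  B4 = {0, 1, 2, 6, 8}  B5 = {0, 2, 6, 7, 8}  B6 = {0, 1, 3, 5, 9}  B7 = {0, 1, 3, 4, 9}
Tree: B1–B2, B2–B3, B1–B4, B4–B5, B2–B6, B6–B7
Each bag holds 5 vertices, so the decomposition has width 4, which upper-bounds the treewidth. For the lower bound, the 5 vertices {0, 1, 2, 6, 8} are pairwise adjacent, and any tree decomposition puts a clique entirely inside one bag — forcing width ≥ 4. Combining the bounds, tw(G) = 4.

4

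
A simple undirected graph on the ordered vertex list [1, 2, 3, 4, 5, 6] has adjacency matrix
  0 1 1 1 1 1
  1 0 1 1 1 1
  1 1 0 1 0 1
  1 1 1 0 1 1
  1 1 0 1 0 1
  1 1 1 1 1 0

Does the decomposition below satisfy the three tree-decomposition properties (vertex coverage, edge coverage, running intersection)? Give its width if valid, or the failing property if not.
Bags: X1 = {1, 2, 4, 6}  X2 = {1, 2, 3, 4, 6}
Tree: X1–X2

No — vertex 5 appears in no bag.

A tree decomposition must satisfy three properties: every vertex lies in some bag; for every edge, both endpoints lie together in some bag; and for every vertex, the bags containing it form a connected subtree. Here vertex 5 appears in no bag, so the decomposition is invalid.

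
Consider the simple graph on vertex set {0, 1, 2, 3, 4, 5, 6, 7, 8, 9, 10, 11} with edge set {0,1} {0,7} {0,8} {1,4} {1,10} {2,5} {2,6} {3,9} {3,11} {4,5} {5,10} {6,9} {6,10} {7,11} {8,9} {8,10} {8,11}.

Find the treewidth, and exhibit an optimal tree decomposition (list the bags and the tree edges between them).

Treewidth 3.
One such decomposition:
Bags: B1 = {1, 2, 4, 5}  B2 = {1, 2, 5, 10}  B3 = {1, 2, 6, 10}  B4 = {0, 1, 6, 10}  B5 = {0, 6, 8, 10}  B6 = {0, 6, 8, 9}  B7 = {0, 7, 8, 9}  B8 = {7, 8, 9, 11}  B9 = {3, 7, 9, 11}
Tree: B1–B2, B2–B3, B3–B4, B4–B5, B5–B6, B6–B7, B7–B8, B8–B9

Each bag holds 4 vertices, so the decomposition has width 3, which upper-bounds the treewidth. For the lower bound: the 4 vertex sets {2,4,5}, {1}, {10}, {0,6,8,9} are disjoint, each induces a connected subgraph, and every pair is joined by at least one edge of G. Contracting each set to a single vertex therefore yields K_{4} as a minor, and since treewidth is minor-monotone, tw(G) ≥ tw(K_{4}) = 3. Hence tw(G) = 3 exactly.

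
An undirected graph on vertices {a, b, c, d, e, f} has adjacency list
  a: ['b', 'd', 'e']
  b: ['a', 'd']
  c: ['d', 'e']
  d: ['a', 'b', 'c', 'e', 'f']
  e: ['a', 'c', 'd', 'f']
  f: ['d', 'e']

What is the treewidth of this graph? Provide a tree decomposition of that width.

Treewidth 2.
One optimal decomposition is:
Bags: B1 = {c, d, e}  B2 = {a, d, e}  B3 = {a, b, d}  B4 = {d, e, f}
Tree: B1–B2, B2–B3, B1–B4

Each bag holds 3 vertices, so the decomposition has width 2, which upper-bounds the treewidth. For the lower bound, the 3 vertices {d, e, f} are pairwise adjacent, and any tree decomposition puts a clique entirely inside one bag — forcing width ≥ 2. Combining the bounds, tw(G) = 2.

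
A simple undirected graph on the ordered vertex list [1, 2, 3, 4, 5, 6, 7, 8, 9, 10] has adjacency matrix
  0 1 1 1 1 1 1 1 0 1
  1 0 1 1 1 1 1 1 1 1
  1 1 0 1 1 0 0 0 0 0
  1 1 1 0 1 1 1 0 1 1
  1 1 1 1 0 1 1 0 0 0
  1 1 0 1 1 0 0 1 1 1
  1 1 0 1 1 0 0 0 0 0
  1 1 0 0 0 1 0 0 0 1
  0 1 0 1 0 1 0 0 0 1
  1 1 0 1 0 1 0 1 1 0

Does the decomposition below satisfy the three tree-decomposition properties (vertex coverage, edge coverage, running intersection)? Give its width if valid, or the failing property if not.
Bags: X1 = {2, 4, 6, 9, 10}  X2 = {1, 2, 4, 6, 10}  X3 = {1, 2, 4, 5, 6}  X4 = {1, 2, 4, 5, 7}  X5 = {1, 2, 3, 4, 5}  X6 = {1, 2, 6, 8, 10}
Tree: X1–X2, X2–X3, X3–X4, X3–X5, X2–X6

Yes; width 4.

Vertex coverage: the bags together contain {1, 2, 3, 4, 5, 6, 7, 8, 9, 10}, the full vertex set. Edge coverage: each edge of G has both endpoints in at least one bag. Running intersection: for every vertex, the bags containing it form a connected subtree. All three properties hold, so this is a valid tree decomposition of width max|bag| − 1 = 4, and hence tw(G) ≤ 4.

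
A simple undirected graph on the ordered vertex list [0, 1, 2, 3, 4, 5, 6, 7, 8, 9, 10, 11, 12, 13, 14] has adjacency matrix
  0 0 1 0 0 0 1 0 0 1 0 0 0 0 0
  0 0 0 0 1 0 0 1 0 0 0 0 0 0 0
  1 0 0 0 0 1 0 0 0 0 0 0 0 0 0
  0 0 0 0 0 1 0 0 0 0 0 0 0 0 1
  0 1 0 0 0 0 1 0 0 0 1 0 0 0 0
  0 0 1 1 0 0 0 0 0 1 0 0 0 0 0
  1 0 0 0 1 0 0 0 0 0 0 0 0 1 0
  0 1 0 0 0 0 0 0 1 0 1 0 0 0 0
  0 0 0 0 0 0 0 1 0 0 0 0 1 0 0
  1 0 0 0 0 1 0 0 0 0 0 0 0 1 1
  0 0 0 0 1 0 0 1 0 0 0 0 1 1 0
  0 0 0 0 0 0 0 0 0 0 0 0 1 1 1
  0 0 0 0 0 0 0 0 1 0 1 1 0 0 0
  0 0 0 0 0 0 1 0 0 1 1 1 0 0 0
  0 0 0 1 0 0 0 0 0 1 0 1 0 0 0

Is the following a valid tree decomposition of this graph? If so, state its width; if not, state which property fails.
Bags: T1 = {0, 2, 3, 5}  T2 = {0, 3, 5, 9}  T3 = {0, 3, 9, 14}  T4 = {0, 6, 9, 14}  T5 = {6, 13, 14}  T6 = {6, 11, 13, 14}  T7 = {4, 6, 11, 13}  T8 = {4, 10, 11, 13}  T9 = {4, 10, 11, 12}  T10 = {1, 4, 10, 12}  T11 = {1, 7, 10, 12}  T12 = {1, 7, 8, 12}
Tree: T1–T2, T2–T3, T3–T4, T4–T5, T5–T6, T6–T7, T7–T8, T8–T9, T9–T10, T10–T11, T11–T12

A tree decomposition must satisfy three properties: every vertex lies in some bag; for every edge, both endpoints lie together in some bag; and for every vertex, the bags containing it form a connected subtree. Here edge (9,13) lies in no bag, so the decomposition is invalid.

No — edge (9,13) lies in no bag.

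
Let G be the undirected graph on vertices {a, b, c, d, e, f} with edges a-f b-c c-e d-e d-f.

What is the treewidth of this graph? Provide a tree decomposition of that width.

The largest bag has 2 vertices, giving width 1; this decomposition certifies tw(G) ≤ 1. Since G has at least one edge (e.g. a–f), it is not an edgeless graph, so tw(G) ≥ 1. Combining the bounds, tw(G) = 1.

Treewidth 1.
One such decomposition:
Bags: B1 = {a, f}  B2 = {d, f}  B3 = {d, e}  B4 = {c, e}  B5 = {b, c}
Tree: B1–B2, B2–B3, B3–B4, B4–B5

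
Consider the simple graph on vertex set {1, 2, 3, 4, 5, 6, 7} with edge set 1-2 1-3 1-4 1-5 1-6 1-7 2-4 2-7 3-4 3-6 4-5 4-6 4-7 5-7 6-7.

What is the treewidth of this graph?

3

A width-3 tree decomposition is:
Bags: B1 = {1, 4, 6, 7}  B2 = {1, 3, 4, 6}  B3 = {1, 2, 4, 7}  B4 = {1, 4, 5, 7}
Tree: B1–B2, B1–B3, B3–B4
The largest bag has 4 vertices, giving width 3; this decomposition certifies tw(G) ≤ 3. For the lower bound, the 4 vertices {1, 3, 4, 6} are pairwise adjacent, and any tree decomposition puts a clique entirely inside one bag — forcing width ≥ 3. Hence tw(G) = 3 exactly.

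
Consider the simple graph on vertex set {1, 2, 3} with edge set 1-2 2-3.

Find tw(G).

1

A width-1 tree decomposition is:
Bags: B1 = {1, 2}  B2 = {2, 3}
Tree: B1–B2
Every bag has size at most 2, so the width is 2 − 1 = 1 and tw(G) ≤ 1. Any graph with an edge has treewidth ≥ 1, and G has the edge 2–1. Therefore the treewidth is 1.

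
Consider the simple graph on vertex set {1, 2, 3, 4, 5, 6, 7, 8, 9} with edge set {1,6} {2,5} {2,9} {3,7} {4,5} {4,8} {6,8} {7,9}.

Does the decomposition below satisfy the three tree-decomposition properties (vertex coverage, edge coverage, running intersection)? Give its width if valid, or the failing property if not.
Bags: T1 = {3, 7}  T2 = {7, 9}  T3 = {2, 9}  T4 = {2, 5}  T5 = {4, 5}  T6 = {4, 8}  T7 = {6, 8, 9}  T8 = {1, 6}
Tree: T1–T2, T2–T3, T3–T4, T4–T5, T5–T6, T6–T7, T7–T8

No — bags containing vertex 9 are not connected in the tree.

A tree decomposition must satisfy three properties: every vertex lies in some bag; for every edge, both endpoints lie together in some bag; and for every vertex, the bags containing it form a connected subtree. Here bags containing vertex 9 are not connected in the tree, so the decomposition is invalid.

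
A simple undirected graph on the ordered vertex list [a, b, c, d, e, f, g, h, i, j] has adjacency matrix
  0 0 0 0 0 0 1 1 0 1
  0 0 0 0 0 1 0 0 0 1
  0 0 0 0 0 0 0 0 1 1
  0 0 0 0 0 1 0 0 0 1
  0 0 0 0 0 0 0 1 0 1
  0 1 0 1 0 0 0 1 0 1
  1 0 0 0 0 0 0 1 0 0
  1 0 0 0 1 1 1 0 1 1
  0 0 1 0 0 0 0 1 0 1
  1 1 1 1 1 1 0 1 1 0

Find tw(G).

A width-2 tree decomposition is:
Bags: B1 = {f, h, j}  B2 = {h, i, j}  B3 = {a, h, j}  B4 = {c, i, j}  B5 = {a, g, h}  B6 = {e, h, j}  B7 = {b, f, j}  B8 = {d, f, j}
Tree: B1–B2, B2–B3, B2–B4, B3–B5, B1–B6, B1–B7, B7–B8
The largest bag has 3 vertices, giving width 2; this decomposition certifies tw(G) ≤ 2. Conversely, {a, g, h} is a clique of size 3, and the vertices of any clique must share a bag in every tree decomposition; so some bag has ≥ 3 vertices and tw(G) ≥ 2. Hence tw(G) = 2 exactly.

2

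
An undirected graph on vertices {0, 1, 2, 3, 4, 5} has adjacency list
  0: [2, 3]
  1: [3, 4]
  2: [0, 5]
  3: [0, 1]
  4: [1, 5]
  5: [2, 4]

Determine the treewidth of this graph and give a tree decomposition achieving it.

The largest bag has 3 vertices, giving width 2; this decomposition certifies tw(G) ≤ 2. For the lower bound, G contains the cycle 0–2–5–4–1–3–0, so G is not a forest; only forests have treewidth ≤ 1, hence tw(G) ≥ 2. Therefore the treewidth is 2.

Treewidth 2.
Bags: B1 = {0, 2, 5}  B2 = {0, 4, 5}  B3 = {0, 1, 4}  B4 = {0, 1, 3}
Tree: B1–B2, B2–B3, B3–B4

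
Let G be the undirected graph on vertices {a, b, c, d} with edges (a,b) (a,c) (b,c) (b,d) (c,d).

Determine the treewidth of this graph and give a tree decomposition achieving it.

Every bag has size at most 3, so the width is 3 − 1 = 2 and tw(G) ≤ 2. On the other hand G contains the 3-clique {b, c, d}. A clique must lie in a single bag of any decomposition, so no decomposition can have width below 2. Therefore the treewidth is 2.

Treewidth 2.
One optimal decomposition is:
Bags: B1 = {b, c, d}  B2 = {a, b, c}
Tree: B1–B2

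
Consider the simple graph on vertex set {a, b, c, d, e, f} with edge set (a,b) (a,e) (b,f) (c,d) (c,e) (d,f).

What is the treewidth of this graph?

A width-2 tree decomposition is:
Bags: B1 = {a, b, f}  B2 = {a, e, f}  B3 = {c, e, f}  B4 = {c, d, f}
Tree: B1–B2, B2–B3, B3–B4
The largest bag has 3 vertices, giving width 2; this decomposition certifies tw(G) ≤ 2. Since f–b–a–e–c–d–f is a cycle in G, G is not acyclic. Forests are exactly the graphs of treewidth ≤ 1, so tw(G) ≥ 2. Combining the bounds, tw(G) = 2.

2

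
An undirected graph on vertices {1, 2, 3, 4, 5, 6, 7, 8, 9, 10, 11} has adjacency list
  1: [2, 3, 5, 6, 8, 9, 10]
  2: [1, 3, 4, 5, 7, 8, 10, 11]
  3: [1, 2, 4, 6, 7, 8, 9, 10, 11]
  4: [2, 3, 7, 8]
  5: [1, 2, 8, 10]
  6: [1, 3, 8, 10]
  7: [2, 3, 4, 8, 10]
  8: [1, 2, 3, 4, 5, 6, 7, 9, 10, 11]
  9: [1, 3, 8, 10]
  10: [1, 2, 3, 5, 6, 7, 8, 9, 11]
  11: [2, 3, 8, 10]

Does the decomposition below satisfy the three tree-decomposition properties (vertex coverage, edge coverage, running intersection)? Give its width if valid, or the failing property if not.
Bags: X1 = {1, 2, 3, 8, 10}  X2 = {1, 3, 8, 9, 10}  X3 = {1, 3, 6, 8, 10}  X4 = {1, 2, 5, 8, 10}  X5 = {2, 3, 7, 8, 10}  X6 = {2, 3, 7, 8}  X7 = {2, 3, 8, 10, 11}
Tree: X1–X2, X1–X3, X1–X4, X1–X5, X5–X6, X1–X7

No — vertex 4 appears in no bag.

A tree decomposition must satisfy three properties: every vertex lies in some bag; for every edge, both endpoints lie together in some bag; and for every vertex, the bags containing it form a connected subtree. Here vertex 4 appears in no bag, so the decomposition is invalid.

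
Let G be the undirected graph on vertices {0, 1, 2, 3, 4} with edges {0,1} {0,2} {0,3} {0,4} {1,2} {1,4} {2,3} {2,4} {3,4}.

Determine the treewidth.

A width-3 tree decomposition is:
Bags: B1 = {0, 1, 2, 4}  B2 = {0, 2, 3, 4}
Tree: B1–B2
Every bag has size at most 4, so the width is 4 − 1 = 3 and tw(G) ≤ 3. For the lower bound, the 4 vertices {0, 1, 2, 4} are pairwise adjacent, and any tree decomposition puts a clique entirely inside one bag — forcing width ≥ 3. Combining the bounds, tw(G) = 3.

3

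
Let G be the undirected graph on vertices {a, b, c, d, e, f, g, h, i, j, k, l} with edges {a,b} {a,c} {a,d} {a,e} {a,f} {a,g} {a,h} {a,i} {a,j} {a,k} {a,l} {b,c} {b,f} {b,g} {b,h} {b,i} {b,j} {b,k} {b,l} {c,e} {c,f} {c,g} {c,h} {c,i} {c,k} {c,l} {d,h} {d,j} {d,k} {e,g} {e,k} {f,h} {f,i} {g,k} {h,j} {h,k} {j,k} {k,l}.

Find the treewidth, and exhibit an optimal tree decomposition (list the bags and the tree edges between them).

Treewidth 4.
Bags: B1 = {a, b, c, h, k}  B2 = {a, b, c, f, h}  B3 = {a, b, c, g, k}  B4 = {a, b, c, f, i}  B5 = {a, b, h, j, k}  B6 = {a, b, c, k, l}  B7 = {a, d, h, j, k}  B8 = {a, c, e, g, k}
Tree: B1–B2, B1–B3, B2–B4, B1–B5, B1–B6, B5–B7, B3–B8

The largest bag has 5 vertices, giving width 4; this decomposition certifies tw(G) ≤ 4. On the other hand G contains the 5-clique {a, b, c, f, h}. A clique must lie in a single bag of any decomposition, so no decomposition can have width below 4. Combining the bounds, tw(G) = 4.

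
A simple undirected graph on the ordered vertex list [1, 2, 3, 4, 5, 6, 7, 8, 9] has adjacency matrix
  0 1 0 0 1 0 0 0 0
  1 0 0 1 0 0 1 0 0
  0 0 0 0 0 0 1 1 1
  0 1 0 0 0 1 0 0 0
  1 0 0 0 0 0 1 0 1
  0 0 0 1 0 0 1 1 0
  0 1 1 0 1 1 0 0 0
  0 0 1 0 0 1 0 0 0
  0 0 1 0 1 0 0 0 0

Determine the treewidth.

A width-3 tree decomposition is:
Bags: B1 = {1, 2, 5, 9}  B2 = {2, 5, 7, 9}  B3 = {2, 3, 7, 9}  B4 = {2, 3, 4, 7}  B5 = {3, 4, 6, 7}  B6 = {3, 4, 6, 8}
Tree: B1–B2, B2–B3, B3–B4, B4–B5, B5–B6
The largest bag has 4 vertices, giving width 3; this decomposition certifies tw(G) ≤ 3. For the lower bound: the 4 vertex sets {1,5,9}, {2}, {7}, {3,4,6,8} are disjoint, each induces a connected subgraph, and every pair is joined by at least one edge of G. Contracting each set to a single vertex therefore yields K_{4} as a minor, and since treewidth is minor-monotone, tw(G) ≥ tw(K_{4}) = 3. The upper and lower bounds meet at 3, so that is the treewidth.

3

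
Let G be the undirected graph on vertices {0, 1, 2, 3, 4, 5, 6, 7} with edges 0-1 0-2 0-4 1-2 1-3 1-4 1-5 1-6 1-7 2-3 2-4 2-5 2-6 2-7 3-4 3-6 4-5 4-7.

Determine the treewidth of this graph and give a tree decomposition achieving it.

Each bag holds 4 vertices, so the decomposition has width 3, which upper-bounds the treewidth. On the other hand G contains the 4-clique {0, 1, 2, 4}. A clique must lie in a single bag of any decomposition, so no decomposition can have width below 3. Combining the bounds, tw(G) = 3.

Treewidth 3.
Bags: B1 = {0, 1, 2, 4}  B2 = {1, 2, 4, 7}  B3 = {1, 2, 4, 5}  B4 = {1, 2, 3, 4}  B5 = {1, 2, 3, 6}
Tree: B1–B2, B2–B3, B3–B4, B4–B5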